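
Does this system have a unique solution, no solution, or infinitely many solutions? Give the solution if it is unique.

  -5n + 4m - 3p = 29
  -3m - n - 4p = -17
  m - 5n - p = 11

Row-reduce the augmented matrix:
R1 ← R1 / (4).
R2 ← R2 + 3·R1.
R3 ← R3 − 1·R1.
R2 ← R2 / (-19/4).
R1 ← R1 + 5/4·R2.
R3 ← R3 + 15/4·R2.
R3 ← R3 / (89/19).
R1 ← R1 − 17/19·R3.
R2 ← R2 − 25/19·R3.
Reading off the reduced rows gives m = 6, n = -1, p = 0.

m = 6, n = -1, p = 0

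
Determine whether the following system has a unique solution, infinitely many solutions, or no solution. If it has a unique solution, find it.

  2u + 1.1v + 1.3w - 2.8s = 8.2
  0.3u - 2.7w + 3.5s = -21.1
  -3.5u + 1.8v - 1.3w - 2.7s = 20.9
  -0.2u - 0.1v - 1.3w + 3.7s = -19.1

u = -3, v = -1, w = 1, s = -5

Row-reduce the augmented matrix:
R1 ← R1 / (2).
R2 ← R2 − 3/10·R1.
R3 ← R3 + 7/2·R1.
R4 ← R4 + 1/5·R1.
R2 ← R2 / (-33/200).
R1 ← R1 − 11/20·R2.
R3 ← R3 − 149/40·R2.
R4 ← R4 − 1/100·R2.
R3 ← R3 / (-3541/55).
R1 ← R1 + 9·R3.
R2 ← R2 − 193/11·R3.
R4 ← R4 + 74/55·R3.
R4 ← R4 / (69651/35410).
R1 ← R1 − 3803/10623·R4.
R2 ← R2 + 6060/3541·R4.
R3 ← R3 + 13348/10623·R4.
Reading off the reduced rows gives u = -3, v = -1, w = 1, s = -5.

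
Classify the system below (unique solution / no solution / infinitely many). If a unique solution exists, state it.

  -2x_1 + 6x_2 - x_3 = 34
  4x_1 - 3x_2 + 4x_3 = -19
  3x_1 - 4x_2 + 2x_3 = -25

x_1 = -3, x_2 = 5, x_3 = 2

Row-reduce the augmented matrix:
R1 ← R1 / (-2).
R2 ← R2 − 4·R1.
R3 ← R3 − 3·R1.
R2 ← R2 / (9).
R1 ← R1 + 3·R2.
R3 ← R3 − 5·R2.
R3 ← R3 / (-11/18).
R1 ← R1 − 7/6·R3.
R2 ← R2 − 2/9·R3.
Reading off the reduced rows gives x_1 = -3, x_2 = 5, x_3 = 2.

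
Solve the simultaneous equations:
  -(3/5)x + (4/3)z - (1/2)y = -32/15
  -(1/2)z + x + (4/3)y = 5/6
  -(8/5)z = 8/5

Row-reduce the augmented matrix:
R1 ← R1 / (-3/5).
R2 ← R2 − 1·R1.
R2 ← R2 / (1/2).
R1 ← R1 − 5/6·R2.
R3 ← R3 / (-8/5).
R1 ← R1 + 275/54·R3.
R2 ← R2 − 31/9·R3.
Reading off the reduced rows gives x = 3, y = -2, z = -1.

x = 3, y = -2, z = -1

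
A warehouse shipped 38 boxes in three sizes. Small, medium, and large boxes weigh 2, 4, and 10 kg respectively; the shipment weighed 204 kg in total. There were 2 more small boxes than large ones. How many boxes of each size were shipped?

Let s = small boxes, m = medium boxes, l = large boxes.
  m + l + s = 38
  2s + 4m + 10l = 204
  s - l = 2
Row-reduce the augmented matrix:
R2 ← R2 − 2·R1.
R3 ← R3 − 1·R1.
R2 ← R2 / (2).
R1 ← R1 − 1·R2.
R3 ← R3 + 1·R2.
R3 ← R3 / (2).
R1 ← R1 + 3·R3.
R2 ← R2 − 4·R3.
Reading off the reduced rows gives s = 16, m = 8, l = 14.

small boxes: 16, medium boxes: 8, large boxes: 14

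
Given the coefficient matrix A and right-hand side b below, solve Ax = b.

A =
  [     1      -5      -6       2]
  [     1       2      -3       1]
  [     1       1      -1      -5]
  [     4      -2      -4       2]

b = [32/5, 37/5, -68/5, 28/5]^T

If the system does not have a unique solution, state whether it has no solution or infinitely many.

x_1 = -3/5, x_2 = 1, x_3 = -1, x_4 = 3

Row-reduce the augmented matrix:
R2 ← R2 − 1·R1.
R3 ← R3 − 1·R1.
R4 ← R4 − 4·R1.
R2 ← R2 / (7).
R1 ← R1 + 5·R2.
R3 ← R3 − 6·R2.
R4 ← R4 − 18·R2.
R3 ← R3 / (17/7).
R1 ← R1 + 27/7·R3.
R2 ← R2 − 3/7·R3.
R4 ← R4 − 86/7·R3.
R4 ← R4 / (470/17).
R1 ← R1 + 144/17·R4.
R2 ← R2 − 16/17·R4.
R3 ← R3 + 43/17·R4.
Reading off the reduced rows gives x_1 = -3/5, x_2 = 1, x_3 = -1, x_4 = 3.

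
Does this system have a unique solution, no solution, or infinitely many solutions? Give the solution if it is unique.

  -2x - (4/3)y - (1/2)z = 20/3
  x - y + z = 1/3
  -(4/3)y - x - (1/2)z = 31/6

x = -3/2, y = -5/2, z = -2/3

Row-reduce the augmented matrix:
R1 ← R1 / (-2).
R2 ← R2 − 1·R1.
R3 ← R3 + 1·R1.
R2 ← R2 / (-5/3).
R1 ← R1 − 2/3·R2.
R3 ← R3 + 2/3·R2.
R3 ← R3 / (-11/20).
R1 ← R1 − 11/20·R3.
R2 ← R2 + 9/20·R3.
Reading off the reduced rows gives x = -3/2, y = -5/2, z = -2/3.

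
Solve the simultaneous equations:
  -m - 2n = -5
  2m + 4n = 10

infinitely many solutions

Row-reduce:
R1 ← R1 / (-1).
R2 ← R2 − 2·R1.
Rank is 1 with 2 unknowns, leaving n free.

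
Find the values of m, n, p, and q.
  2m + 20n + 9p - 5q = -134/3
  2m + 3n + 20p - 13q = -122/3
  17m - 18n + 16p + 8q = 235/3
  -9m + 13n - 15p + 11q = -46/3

Row-reduce the augmented matrix:
R1 ← R1 / (2).
R2 ← R2 − 2·R1.
R3 ← R3 − 17·R1.
R4 ← R4 + 9·R1.
R2 ← R2 / (-17).
R1 ← R1 − 10·R2.
R3 ← R3 + 188·R2.
R4 ← R4 − 103·R2.
R3 ← R3 / (-6193/34).
R1 ← R1 − 373/34·R3.
R2 ← R2 + 11/17·R3.
R4 ← R4 − 3133/34·R3.
R4 ← R4 / (63997/6193).
R1 ← R1 − 7210/6193·R4.
R2 ← R2 + 13/563·R4.
R3 ← R3 + 4725/6193·R4.
Reading off the reduced rows gives m = 3, n = -5/3, p = -1, q = 5/3.

m = 3, n = -5/3, p = -1, q = 5/3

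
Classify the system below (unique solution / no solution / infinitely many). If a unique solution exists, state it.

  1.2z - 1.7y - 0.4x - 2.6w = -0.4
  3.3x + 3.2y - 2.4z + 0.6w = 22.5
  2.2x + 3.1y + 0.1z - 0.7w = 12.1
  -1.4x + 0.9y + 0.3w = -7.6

x = 5, y = 0, z = -3, w = -2

Row-reduce the augmented matrix:
R1 ← R1 / (-2/5).
R2 ← R2 − 33/10·R1.
R3 ← R3 − 11/5·R1.
R4 ← R4 + 7/5·R1.
R2 ← R2 / (-433/40).
R1 ← R1 − 17/4·R2.
R3 ← R3 + 25/4·R2.
R4 ← R4 − 137/20·R2.
R3 ← R3 / (10261/4330).
R1 ← R1 + 24/433·R3.
R2 ← R2 + 300/433·R3.
R4 ← R4 − 1182/2165·R3.
R4 ← R4 / (-319259/102610).
R1 ← R1 + 18010/10261·R4.
R2 ← R2 − 10878/10261·R4.
R3 ← R3 + 12825/10261·R4.
Reading off the reduced rows gives x = 5, y = 0, z = -3, w = -2.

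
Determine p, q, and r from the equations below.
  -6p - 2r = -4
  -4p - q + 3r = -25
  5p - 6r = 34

p = 2, q = 5, r = -4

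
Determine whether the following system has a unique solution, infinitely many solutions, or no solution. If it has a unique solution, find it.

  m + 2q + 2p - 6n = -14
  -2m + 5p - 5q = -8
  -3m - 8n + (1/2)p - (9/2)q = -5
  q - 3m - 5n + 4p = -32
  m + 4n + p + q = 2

no solution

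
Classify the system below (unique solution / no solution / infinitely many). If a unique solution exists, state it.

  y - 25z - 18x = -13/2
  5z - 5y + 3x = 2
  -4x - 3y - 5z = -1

no solution

Row-reduce:
R1 ← R1 / (-18).
R2 ← R2 − 3·R1.
R3 ← R3 + 4·R1.
R2 ← R2 / (-29/6).
R1 ← R1 + 1/18·R2.
R3 ← R3 + 29/9·R2.
Row 3 reduces to 0 = -1/6, a contradiction. The system is inconsistent.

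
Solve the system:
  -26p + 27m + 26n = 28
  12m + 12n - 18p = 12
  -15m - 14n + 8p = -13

Row-reduce:
R1 ← R1 / (27).
R2 ← R2 − 12·R1.
R3 ← R3 + 15·R1.
R2 ← R2 / (4/9).
R1 ← R1 − 26/27·R2.
R3 ← R3 − 4/9·R2.
Row 3 reduces to 0 = 3, a contradiction. The system is inconsistent.

no solution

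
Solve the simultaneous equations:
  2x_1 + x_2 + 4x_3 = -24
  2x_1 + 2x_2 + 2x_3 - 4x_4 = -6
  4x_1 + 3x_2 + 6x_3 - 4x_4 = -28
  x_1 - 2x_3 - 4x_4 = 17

no solution

Row-reduce:
R1 ← R1 / (2).
R2 ← R2 − 2·R1.
R3 ← R3 − 4·R1.
R4 ← R4 − 1·R1.
R1 ← R1 − 1/2·R2.
R3 ← R3 − 1·R2.
R4 ← R4 + 1/2·R2.
Swap R3 and R4.
R3 ← R3 / (-5).
R1 ← R1 − 3·R3.
R2 ← R2 + 2·R3.
Row 4 reduces to 0 = 2, a contradiction. The system is inconsistent.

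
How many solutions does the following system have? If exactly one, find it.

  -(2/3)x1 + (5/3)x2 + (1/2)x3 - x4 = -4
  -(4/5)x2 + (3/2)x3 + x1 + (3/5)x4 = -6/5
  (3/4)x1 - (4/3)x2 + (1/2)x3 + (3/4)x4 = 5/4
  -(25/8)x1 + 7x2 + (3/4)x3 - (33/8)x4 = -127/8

no solution

Row-reduce:
R1 ← R1 / (-2/3).
R2 ← R2 − 1·R1.
R3 ← R3 − 3/4·R1.
R4 ← R4 + 25/8·R1.
R2 ← R2 / (17/10).
R1 ← R1 + 5/2·R2.
R3 ← R3 − 13/24·R2.
R4 ← R4 + 13/16·R2.
R3 ← R3 / (47/136).
R1 ← R1 − 87/34·R3.
R2 ← R2 − 45/34·R3.
R4 ← R4 + 141/272·R3.
Row 4 reduces to 0 = -2, a contradiction. The system is inconsistent.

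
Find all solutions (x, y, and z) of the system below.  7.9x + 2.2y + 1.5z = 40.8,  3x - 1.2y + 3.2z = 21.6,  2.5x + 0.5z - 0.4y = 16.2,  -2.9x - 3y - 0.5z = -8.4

Row-reduce the augmented matrix:
R1 ← R1 / (79/10).
R2 ← R2 − 3·R1.
R3 ← R3 − 5/2·R1.
R4 ← R4 + 29/10·R1.
R2 ← R2 / (-804/395).
R1 ← R1 − 22/79·R2.
R3 ← R3 + 433/395·R2.
R4 ← R4 + 866/395·R2.
R3 ← R3 / (-5593/4020).
R1 ← R1 − 221/402·R3.
R2 ← R2 + 1039/804·R3.
R4 ← R4 + 5593/2010·R3.
R4 reduces to 0 = 0, so the extra equation is consistent.
Reading off the reduced rows gives x = 6, y = -3, z = 0.

x = 6, y = -3, z = 0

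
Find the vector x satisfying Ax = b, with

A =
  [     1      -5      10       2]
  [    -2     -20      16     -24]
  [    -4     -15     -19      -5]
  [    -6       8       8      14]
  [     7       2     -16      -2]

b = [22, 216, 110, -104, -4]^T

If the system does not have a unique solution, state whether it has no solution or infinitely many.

Row-reduce the augmented matrix:
R2 ← R2 + 2·R1.
R3 ← R3 + 4·R1.
R4 ← R4 + 6·R1.
R5 ← R5 − 7·R1.
R2 ← R2 / (-30).
R1 ← R1 + 5·R2.
R3 ← R3 + 35·R2.
R4 ← R4 + 22·R2.
R5 ← R5 − 37·R2.
R3 ← R3 / (-21).
R1 ← R1 − 4·R3.
R2 ← R2 + 6/5·R3.
R4 ← R4 − 208/5·R3.
R5 ← R5 + 208/5·R3.
R4 ← R4 / (29242/315).
R1 ← R1 − 652/63·R4.
R2 ← R2 + 88/105·R4.
R3 ← R3 + 79/63·R4.
R5 ← R5 + 29242/315·R4.
R5 reduces to 0 = 0, so the extra equation is consistent.
Reading off the reduced rows gives x_1 = 0, x_2 = -6, x_3 = 0, x_4 = -4.

x_1 = 0, x_2 = -6, x_3 = 0, x_4 = -4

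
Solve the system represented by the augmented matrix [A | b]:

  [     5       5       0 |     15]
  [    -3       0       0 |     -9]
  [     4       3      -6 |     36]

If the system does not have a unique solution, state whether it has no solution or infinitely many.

Row-reduce the augmented matrix:
R1 ← R1 / (5).
R2 ← R2 + 3·R1.
R3 ← R3 − 4·R1.
R2 ← R2 / (3).
R1 ← R1 − 1·R2.
R3 ← R3 + 1·R2.
R3 ← R3 / (-6).
Reading off the reduced rows gives x_1 = 3, x_2 = 0, x_3 = -4.

x_1 = 3, x_2 = 0, x_3 = -4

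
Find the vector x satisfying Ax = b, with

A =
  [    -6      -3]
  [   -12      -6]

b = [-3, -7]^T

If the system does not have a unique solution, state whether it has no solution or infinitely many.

no solution

Row-reduce:
R1 ← R1 / (-6).
R2 ← R2 + 12·R1.
Row 2 reduces to 0 = -1, a contradiction. The system is inconsistent.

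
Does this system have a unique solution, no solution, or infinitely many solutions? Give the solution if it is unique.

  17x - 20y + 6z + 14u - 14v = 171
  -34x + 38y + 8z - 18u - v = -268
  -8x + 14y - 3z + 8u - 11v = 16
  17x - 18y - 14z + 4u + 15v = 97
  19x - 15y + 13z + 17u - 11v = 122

infinitely many solutions

Row-reduce:
R1 ← R1 / (17).
R2 ← R2 + 34·R1.
R3 ← R3 + 8·R1.
R4 ← R4 − 17·R1.
R5 ← R5 − 19·R1.
R2 ← R2 / (-2).
R1 ← R1 + 20/17·R2.
R3 ← R3 − 78/17·R2.
R4 ← R4 − 2·R2.
R5 ← R5 − 125/17·R2.
R3 ← R3 / (777/17).
R1 ← R1 + 194/17·R3.
R2 ← R2 + 10·R3.
R5 ← R5 − 1357/17·R3.
Swap R4 and R5.
R4 ← R4 / (-21310/777).
R1 ← R1 − 3350/777·R4.
R2 ← R2 − 2495/777·R4.
R3 ← R3 − 638/777·R4.
Rank is 4 with 5 unknowns, leaving v free.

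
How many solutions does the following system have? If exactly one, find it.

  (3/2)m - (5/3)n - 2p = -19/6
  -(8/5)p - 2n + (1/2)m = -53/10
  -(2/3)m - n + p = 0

m = 3, n = 1, p = 3

Row-reduce the augmented matrix:
R1 ← R1 / (3/2).
R2 ← R2 − 1/2·R1.
R3 ← R3 + 2/3·R1.
R2 ← R2 / (-13/9).
R1 ← R1 + 10/9·R2.
R3 ← R3 + 47/27·R2.
R3 ← R3 / (241/195).
R1 ← R1 + 8/13·R3.
R2 ← R2 − 42/65·R3.
Reading off the reduced rows gives m = 3, n = 1, p = 3.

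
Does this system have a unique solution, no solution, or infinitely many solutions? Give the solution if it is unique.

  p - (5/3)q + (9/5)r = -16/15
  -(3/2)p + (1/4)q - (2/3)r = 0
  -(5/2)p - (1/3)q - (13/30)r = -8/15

Row-reduce:
R2 ← R2 + 3/2·R1.
R3 ← R3 + 5/2·R1.
R2 ← R2 / (-9/4).
R1 ← R1 + 5/3·R2.
R3 ← R3 + 9/2·R2.
Rank is 2 with 3 unknowns, leaving r free.

infinitely many solutions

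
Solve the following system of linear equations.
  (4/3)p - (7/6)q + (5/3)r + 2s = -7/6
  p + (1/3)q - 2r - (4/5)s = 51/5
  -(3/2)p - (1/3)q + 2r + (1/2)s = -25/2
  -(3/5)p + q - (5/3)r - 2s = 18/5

Row-reduce the augmented matrix:
R1 ← R1 / (4/3).
R2 ← R2 − 1·R1.
R3 ← R3 + 3/2·R1.
R4 ← R4 + 3/5·R1.
R2 ← R2 / (29/24).
R1 ← R1 + 7/8·R2.
R3 ← R3 + 79/48·R2.
R4 ← R4 − 19/40·R2.
R3 ← R3 / (-16/29).
R1 ← R1 + 32/29·R3.
R2 ← R2 + 78/29·R3.
R4 ← R4 − 157/435·R3.
R4 ← R4 / (-357/800).
R1 ← R1 − 3/5·R4.
R2 ← R2 + 3/80·R4.
R3 ← R3 − 111/160·R4.
Reading off the reduced rows gives p = 4, q = 3, r = -3, s = 1.

p = 4, q = 3, r = -3, s = 1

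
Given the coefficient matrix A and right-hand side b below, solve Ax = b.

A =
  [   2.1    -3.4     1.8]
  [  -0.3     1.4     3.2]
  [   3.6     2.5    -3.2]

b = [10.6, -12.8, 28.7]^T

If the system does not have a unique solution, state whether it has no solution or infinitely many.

Row-reduce the augmented matrix:
R1 ← R1 / (21/10).
R2 ← R2 + 3/10·R1.
R3 ← R3 − 18/5·R1.
R2 ← R2 / (32/35).
R1 ← R1 + 34/21·R2.
R3 ← R3 − 583/70·R2.
R3 ← R3 / (-12089/320).
R1 ← R1 − 335/48·R3.
R2 ← R2 − 121/32·R3.
Reading off the reduced rows gives x_1 = 6, x_2 = -1, x_3 = -3.

x_1 = 6, x_2 = -1, x_3 = -3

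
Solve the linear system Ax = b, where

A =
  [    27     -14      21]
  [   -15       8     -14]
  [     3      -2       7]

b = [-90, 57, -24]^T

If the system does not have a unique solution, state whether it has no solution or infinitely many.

Row-reduce:
R1 ← R1 / (27).
R2 ← R2 + 15·R1.
R3 ← R3 − 3·R1.
R2 ← R2 / (2/9).
R1 ← R1 + 14/27·R2.
R3 ← R3 + 4/9·R2.
Rank is 2 with 3 unknowns, leaving x_3 free.

infinitely many solutions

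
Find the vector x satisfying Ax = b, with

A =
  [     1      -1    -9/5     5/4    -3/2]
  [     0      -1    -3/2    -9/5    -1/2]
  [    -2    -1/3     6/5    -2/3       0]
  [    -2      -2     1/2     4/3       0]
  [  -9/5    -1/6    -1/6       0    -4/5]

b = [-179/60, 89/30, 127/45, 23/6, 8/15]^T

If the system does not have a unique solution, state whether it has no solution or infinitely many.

Row-reduce the augmented matrix:
R3 ← R3 + 2·R1.
R4 ← R4 + 2·R1.
R5 ← R5 + 9/5·R1.
R2 ← R2 / (-1).
R1 ← R1 + 1·R2.
R3 ← R3 + 7/3·R2.
R4 ← R4 + 4·R2.
R5 ← R5 + 59/30·R2.
R3 ← R3 / (11/10).
R1 ← R1 + 3/10·R3.
R2 ← R2 − 3/2·R3.
R4 ← R4 − 29/10·R3.
R5 ← R5 + 137/300·R3.
R4 ← R4 / (-268/55).
R1 ← R1 − 1033/220·R4.
R2 ← R2 + 707/110·R4.
R3 ← R3 − 181/33·R4.
R5 ← R5 − 41059/4950·R4.
R5 ← R5 / (469997/144720).
R1 ← R1 − 14111/6432·R5.
R2 ← R2 + 6613/3216·R5.
R3 ← R3 − 12775/4824·R5.
R4 ← R4 + 1265/1608·R5.
Reading off the reduced rows gives x_1 = -1, x_2 = -5/3, x_3 = -1/3, x_4 = -1, x_5 = 2.

x_1 = -1, x_2 = -5/3, x_3 = -1/3, x_4 = -1, x_5 = 2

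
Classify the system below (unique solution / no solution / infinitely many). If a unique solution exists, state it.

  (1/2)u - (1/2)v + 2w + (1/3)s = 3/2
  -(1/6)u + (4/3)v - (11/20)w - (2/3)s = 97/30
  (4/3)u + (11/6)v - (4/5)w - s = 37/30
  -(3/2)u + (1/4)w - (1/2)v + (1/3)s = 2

infinitely many solutions

Row-reduce:
R1 ← R1 / (1/2).
R2 ← R2 + 1/6·R1.
R3 ← R3 − 4/3·R1.
R4 ← R4 + 3/2·R1.
R2 ← R2 / (7/6).
R1 ← R1 + 1·R2.
R3 ← R3 − 19/6·R2.
R4 ← R4 + 2·R2.
R3 ← R3 / (-129/20).
R1 ← R1 − 41/10·R3.
R2 ← R2 − 1/10·R3.
R4 ← R4 − 129/20·R3.
Rank is 3 with 4 unknowns, leaving s free.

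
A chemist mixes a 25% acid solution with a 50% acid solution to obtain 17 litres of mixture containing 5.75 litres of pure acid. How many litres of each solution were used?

litres of solution A: 11, litres of solution B: 6

Let a = litres of solution A, b = litres of solution B.
  a + b = 17
  (1/4)a + (1/2)b = 23/4
Row-reduce the augmented matrix:
R2 ← R2 − 1/4·R1.
R2 ← R2 / (1/4).
R1 ← R1 − 1·R2.
Reading off the reduced rows gives a = 11, b = 6.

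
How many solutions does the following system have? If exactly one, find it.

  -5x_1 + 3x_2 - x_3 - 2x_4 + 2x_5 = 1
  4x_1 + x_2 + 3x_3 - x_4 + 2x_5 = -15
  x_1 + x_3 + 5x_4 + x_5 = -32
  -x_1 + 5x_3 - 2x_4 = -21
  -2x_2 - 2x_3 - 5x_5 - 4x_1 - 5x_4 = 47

Row-reduce the augmented matrix:
R1 ← R1 / (-5).
R2 ← R2 − 4·R1.
R3 ← R3 − 1·R1.
R4 ← R4 + 1·R1.
R5 ← R5 + 4·R1.
R2 ← R2 / (17/5).
R1 ← R1 + 3/5·R2.
R3 ← R3 − 3/5·R2.
R4 ← R4 + 3/5·R2.
R5 ← R5 + 22/5·R2.
R3 ← R3 / (7/17).
R1 ← R1 − 10/17·R3.
R2 ← R2 − 11/17·R3.
R4 ← R4 − 95/17·R3.
R5 ← R5 − 28/17·R3.
R4 ← R4 / (-495/7).
R1 ← R1 + 51/7·R4.
R2 ← R2 + 61/7·R4.
R3 ← R3 − 86/7·R4.
R5 ← R5 + 27·R4.
R5 ← R5 / (-62/55).
R1 ← R1 − 31/165·R5.
R2 ← R2 − 548/495·R5.
R3 ← R3 − 47/495·R5.
R4 ← R4 − 71/495·R5.
Reading off the reduced rows gives x_1 = 1, x_2 = -2, x_3 = -6, x_4 = -5, x_5 = -2.

x_1 = 1, x_2 = -2, x_3 = -6, x_4 = -5, x_5 = -2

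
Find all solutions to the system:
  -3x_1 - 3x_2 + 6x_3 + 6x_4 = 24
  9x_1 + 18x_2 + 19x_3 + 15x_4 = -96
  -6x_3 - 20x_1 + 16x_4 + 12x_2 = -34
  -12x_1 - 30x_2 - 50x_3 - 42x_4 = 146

Row-reduce:
R1 ← R1 / (-3).
R2 ← R2 − 9·R1.
R3 ← R3 + 20·R1.
R4 ← R4 + 12·R1.
R2 ← R2 / (9).
R1 ← R1 − 1·R2.
R3 ← R3 − 32·R2.
R4 ← R4 + 18·R2.
R3 ← R3 / (-1598/9).
R1 ← R1 + 55/9·R3.
R2 ← R2 − 37/9·R3.
Row 4 reduces to 0 = 2, a contradiction. The system is inconsistent.

no solution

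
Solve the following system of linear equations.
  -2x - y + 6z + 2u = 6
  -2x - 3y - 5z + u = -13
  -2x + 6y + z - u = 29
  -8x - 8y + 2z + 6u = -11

Row-reduce:
R1 ← R1 / (-2).
R2 ← R2 + 2·R1.
R3 ← R3 + 2·R1.
R4 ← R4 + 8·R1.
R2 ← R2 / (-2).
R1 ← R1 − 1/2·R2.
R3 ← R3 − 7·R2.
R4 ← R4 + 4·R2.
R3 ← R3 / (-87/2).
R1 ← R1 + 23/4·R3.
R2 ← R2 − 11/2·R3.
Row 4 reduces to 0 = 3, a contradiction. The system is inconsistent.

no solution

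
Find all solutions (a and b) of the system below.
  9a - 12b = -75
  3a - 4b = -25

infinitely many solutions

Row-reduce:
R1 ← R1 / (9).
R2 ← R2 − 3·R1.
Rank is 1 with 2 unknowns, leaving b free.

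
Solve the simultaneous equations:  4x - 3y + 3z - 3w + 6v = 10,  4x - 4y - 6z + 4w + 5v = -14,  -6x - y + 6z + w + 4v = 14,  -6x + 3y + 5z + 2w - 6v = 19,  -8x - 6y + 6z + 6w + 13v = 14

Row-reduce:
R1 ← R1 / (4).
R2 ← R2 − 4·R1.
R3 ← R3 + 6·R1.
R4 ← R4 + 6·R1.
R5 ← R5 + 8·R1.
R2 ← R2 / (-1).
R1 ← R1 + 3/4·R2.
R3 ← R3 + 11/2·R2.
R4 ← R4 + 3/2·R2.
R5 ← R5 + 12·R2.
R3 ← R3 / (60).
R1 ← R1 − 15/2·R3.
R2 ← R2 − 9·R3.
R4 ← R4 − 23·R3.
R5 ← R5 − 120·R3.
R4 ← R4 / (31/10).
R1 ← R1 + 3/4·R4.
R2 ← R2 + 7/10·R4.
R3 ← R3 + 7/10·R4.
Rank is 4 with 5 unknowns, leaving v free.

infinitely many solutions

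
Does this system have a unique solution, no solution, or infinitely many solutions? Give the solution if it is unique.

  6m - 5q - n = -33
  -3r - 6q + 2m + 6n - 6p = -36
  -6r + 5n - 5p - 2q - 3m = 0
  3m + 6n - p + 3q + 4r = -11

infinitely many solutions

Row-reduce:
R1 ← R1 / (6).
R2 ← R2 − 2·R1.
R3 ← R3 + 3·R1.
R4 ← R4 − 3·R1.
R2 ← R2 / (19/3).
R1 ← R1 + 1/6·R2.
R3 ← R3 − 9/2·R2.
R4 ← R4 − 13/2·R2.
R3 ← R3 / (-14/19).
R1 ← R1 + 3/19·R3.
R2 ← R2 + 18/19·R3.
R4 ← R4 − 98/19·R3.
R4 ← R4 / (-20).
R1 ← R1 − 3/4·R4.
R2 ← R2 − 9/2·R4.
R3 ← R3 − 21/4·R4.
Rank is 4 with 5 unknowns, leaving q free.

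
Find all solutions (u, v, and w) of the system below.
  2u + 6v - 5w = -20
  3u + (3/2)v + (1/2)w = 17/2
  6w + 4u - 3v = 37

infinitely many solutions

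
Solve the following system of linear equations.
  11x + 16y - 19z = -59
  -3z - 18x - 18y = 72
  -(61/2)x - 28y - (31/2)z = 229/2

infinitely many solutions

Row-reduce:
R1 ← R1 / (11).
R2 ← R2 + 18·R1.
R3 ← R3 + 61/2·R1.
R2 ← R2 / (90/11).
R1 ← R1 − 16/11·R2.
R3 ← R3 − 180/11·R2.
Rank is 2 with 3 unknowns, leaving z free.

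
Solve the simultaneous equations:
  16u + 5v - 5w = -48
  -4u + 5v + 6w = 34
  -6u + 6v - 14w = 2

Row-reduce the augmented matrix:
R1 ← R1 / (16).
R2 ← R2 + 4·R1.
R3 ← R3 + 6·R1.
R2 ← R2 / (25/4).
R1 ← R1 − 5/16·R2.
R3 ← R3 − 63/8·R2.
R3 ← R3 / (-1093/50).
R1 ← R1 + 11/20·R3.
R2 ← R2 − 19/25·R3.
Reading off the reduced rows gives u = -3, v = 2, w = 2.

u = -3, v = 2, w = 2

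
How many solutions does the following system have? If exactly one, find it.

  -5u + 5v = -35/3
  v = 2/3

u = 3, v = 2/3

Row-reduce the augmented matrix:
R1 ← R1 / (-5).
R1 ← R1 + 1·R2.
Reading off the reduced rows gives u = 3, v = 2/3.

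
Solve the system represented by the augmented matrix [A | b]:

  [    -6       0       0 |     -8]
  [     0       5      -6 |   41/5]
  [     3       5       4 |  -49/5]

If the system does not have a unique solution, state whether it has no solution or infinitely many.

x_1 = 4/3, x_2 = -1, x_3 = -11/5

Row-reduce the augmented matrix:
R1 ← R1 / (-6).
R3 ← R3 − 3·R1.
R2 ← R2 / (5).
R3 ← R3 − 5·R2.
R3 ← R3 / (10).
R2 ← R2 + 6/5·R3.
Reading off the reduced rows gives x_1 = 4/3, x_2 = -1, x_3 = -11/5.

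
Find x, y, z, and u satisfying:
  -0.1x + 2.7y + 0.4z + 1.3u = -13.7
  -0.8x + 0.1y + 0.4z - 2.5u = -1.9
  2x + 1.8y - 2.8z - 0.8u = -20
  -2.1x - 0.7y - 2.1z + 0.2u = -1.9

Row-reduce the augmented matrix:
R1 ← R1 / (-1/10).
R2 ← R2 + 4/5·R1.
R3 ← R3 − 2·R1.
R4 ← R4 + 21/10·R1.
R2 ← R2 / (-43/2).
R1 ← R1 + 27·R2.
R3 ← R3 − 279/5·R2.
R4 ← R4 + 287/5·R2.
R3 ← R3 / (-2222/1075).
R1 ← R1 + 104/215·R3.
R2 ← R2 − 28/215·R3.
R4 ← R4 + 6503/2150·R3.
R4 ← R4 / (432319/22220).
R1 ← R1 − 5708/1111·R4.
R2 ← R2 − 87/1111·R4.
R3 ← R3 − 8901/2222·R4.
Reading off the reduced rows gives x = 0, y = -6, z = 3, u = 1.

x = 0, y = -6, z = 3, u = 1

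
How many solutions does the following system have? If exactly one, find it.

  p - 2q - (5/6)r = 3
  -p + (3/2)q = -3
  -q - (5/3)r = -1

no solution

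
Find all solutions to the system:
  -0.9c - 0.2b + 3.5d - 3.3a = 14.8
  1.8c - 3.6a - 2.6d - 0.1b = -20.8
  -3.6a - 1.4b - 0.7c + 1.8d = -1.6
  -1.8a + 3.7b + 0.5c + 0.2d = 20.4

Row-reduce the augmented matrix:
R1 ← R1 / (-33/10).
R2 ← R2 + 18/5·R1.
R3 ← R3 + 18/5·R1.
R4 ← R4 + 9/5·R1.
R2 ← R2 / (13/110).
R1 ← R1 − 2/33·R2.
R3 ← R3 + 13/11·R2.
R4 ← R4 − 419/110·R2.
R3 ← R3 / (281/10).
R1 ← R1 + 15/13·R3.
R2 ← R2 − 306/13·R3.
R4 ← R4 + 11527/130·R3.
R4 ← R4 / (-5254/1405).
R1 ← R1 + 137/281·R4.
R2 ← R2 − 322/281·R4.
R3 ← R3 + 662/281·R4.
Reading off the reduced rows gives a = 1, b = 6, c = -2, d = 5.

a = 1, b = 6, c = -2, d = 5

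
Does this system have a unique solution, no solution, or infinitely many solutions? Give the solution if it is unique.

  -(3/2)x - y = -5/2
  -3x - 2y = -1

Row-reduce:
R1 ← R1 / (-3/2).
R2 ← R2 + 3·R1.
Row 2 reduces to 0 = 4, a contradiction. The system is inconsistent.

no solution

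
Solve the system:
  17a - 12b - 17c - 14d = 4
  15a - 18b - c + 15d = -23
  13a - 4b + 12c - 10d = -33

Row-reduce:
R1 ← R1 / (17).
R2 ← R2 − 15·R1.
R3 ← R3 − 13·R1.
R2 ← R2 / (-126/17).
R1 ← R1 + 12/17·R2.
R3 ← R3 − 88/17·R2.
R3 ← R3 / (313/9).
R1 ← R1 + 7/3·R3.
R2 ← R2 + 17/9·R3.
Rank is 3 with 4 unknowns, leaving d free.

infinitely many solutions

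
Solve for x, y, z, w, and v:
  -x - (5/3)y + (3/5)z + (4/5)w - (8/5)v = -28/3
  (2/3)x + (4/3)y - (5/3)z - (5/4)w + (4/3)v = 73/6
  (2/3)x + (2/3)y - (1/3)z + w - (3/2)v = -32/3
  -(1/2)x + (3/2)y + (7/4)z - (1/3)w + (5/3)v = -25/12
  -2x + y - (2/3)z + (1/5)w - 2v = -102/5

Row-reduce the augmented matrix:
R1 ← R1 / (-1).
R2 ← R2 − 2/3·R1.
R3 ← R3 − 2/3·R1.
R4 ← R4 + 1/2·R1.
R5 ← R5 + 2·R1.
R2 ← R2 / (2/9).
R1 ← R1 − 5/3·R2.
R3 ← R3 + 4/9·R2.
R4 ← R4 − 7/3·R2.
R5 ← R5 − 13/3·R2.
R3 ← R3 / (-37/15).
R1 ← R1 − 89/10·R3.
R2 ← R2 + 57/10·R3.
R4 ← R4 − 59/4·R3.
R5 ← R5 − 137/6·R3.
R4 ← R4 / (3281/444).
R1 ← R1 − 1461/296·R4.
R2 ← R2 + 1023/296·R4.
R3 ← R3 + 3/74·R4.
R5 ← R5 − 19981/1480·R4.
R5 ← R5 / (547/787440).
R1 ← R1 − 31889/52496·R5.
R2 ← R2 − 2949/52496·R5.
R3 ← R3 − 9919/13124·R5.
R4 ← R4 + 11093/6562·R5.
Reading off the reduced rows gives x = 3, y = -4, z = -3, w = -2, v = 6.

x = 3, y = -4, z = -3, w = -2, v = 6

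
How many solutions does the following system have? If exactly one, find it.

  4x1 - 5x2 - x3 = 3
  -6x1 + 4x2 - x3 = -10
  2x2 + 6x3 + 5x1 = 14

x1 = 4, x2 = 3, x3 = -2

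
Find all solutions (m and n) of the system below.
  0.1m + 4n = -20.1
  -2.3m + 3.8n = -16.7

Row-reduce the augmented matrix:
R1 ← R1 / (1/10).
R2 ← R2 + 23/10·R1.
R2 ← R2 / (479/5).
R1 ← R1 − 40·R2.
Reading off the reduced rows gives m = -1, n = -5.

m = -1, n = -5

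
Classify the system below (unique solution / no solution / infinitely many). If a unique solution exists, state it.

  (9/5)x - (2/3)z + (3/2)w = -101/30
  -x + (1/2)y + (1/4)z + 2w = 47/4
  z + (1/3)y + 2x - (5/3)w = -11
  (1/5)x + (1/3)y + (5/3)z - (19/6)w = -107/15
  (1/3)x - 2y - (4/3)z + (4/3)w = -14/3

no solution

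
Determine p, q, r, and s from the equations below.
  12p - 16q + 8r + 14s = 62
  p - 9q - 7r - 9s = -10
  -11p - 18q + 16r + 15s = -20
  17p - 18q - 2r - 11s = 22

Row-reduce the augmented matrix:
R1 ← R1 / (12).
R2 ← R2 − 1·R1.
R3 ← R3 + 11·R1.
R4 ← R4 − 17·R1.
R2 ← R2 / (-23/3).
R1 ← R1 + 4/3·R2.
R3 ← R3 + 98/3·R2.
R4 ← R4 − 14/3·R2.
R3 ← R3 / (56).
R1 ← R1 − 2·R3.
R2 ← R2 − 1·R3.
R4 ← R4 + 18·R3.
R4 ← R4 / (-18227/1288).
R1 ← R1 − 507/1288·R4.
R2 ← R2 − 143/2576·R4.
R3 ← R3 − 3273/2576·R4.
Reading off the reduced rows gives p = 3, q = 0, r = -2, s = 3.

p = 3, q = 0, r = -2, s = 3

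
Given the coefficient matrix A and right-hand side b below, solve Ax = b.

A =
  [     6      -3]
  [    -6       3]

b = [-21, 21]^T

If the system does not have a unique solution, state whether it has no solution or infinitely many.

infinitely many solutions

Row-reduce:
R1 ← R1 / (6).
R2 ← R2 + 6·R1.
Rank is 1 with 2 unknowns, leaving x_2 free.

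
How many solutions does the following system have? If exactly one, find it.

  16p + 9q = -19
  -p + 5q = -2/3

p = -1, q = -1/3

Row-reduce the augmented matrix:
R1 ← R1 / (16).
R2 ← R2 + 1·R1.
R2 ← R2 / (89/16).
R1 ← R1 − 9/16·R2.
Reading off the reduced rows gives p = -1, q = -1/3.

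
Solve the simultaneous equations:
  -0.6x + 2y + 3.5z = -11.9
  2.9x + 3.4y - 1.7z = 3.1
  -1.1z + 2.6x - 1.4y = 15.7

Row-reduce the augmented matrix:
R1 ← R1 / (-3/5).
R2 ← R2 − 29/10·R1.
R3 ← R3 − 13/5·R1.
R2 ← R2 / (196/15).
R1 ← R1 + 10/3·R2.
R3 ← R3 − 109/15·R2.
R3 ← R3 / (21969/3920).
R1 ← R1 + 765/392·R3.
R2 ← R2 − 913/784·R3.
Reading off the reduced rows gives x = 4, y = -3, z = -1.

x = 4, y = -3, z = -1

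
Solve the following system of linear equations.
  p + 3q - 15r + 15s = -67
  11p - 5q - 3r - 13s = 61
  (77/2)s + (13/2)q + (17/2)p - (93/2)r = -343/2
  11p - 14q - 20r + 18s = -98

no solution

Row-reduce:
R2 ← R2 − 11·R1.
R3 ← R3 − 17/2·R1.
R4 ← R4 − 11·R1.
R2 ← R2 / (-38).
R1 ← R1 − 3·R2.
R3 ← R3 + 19·R2.
R4 ← R4 + 47·R2.
Swap R3 and R4.
R3 ← R3 / (-1052/19).
R1 ← R1 + 42/19·R3.
R2 ← R2 + 81/19·R3.
Row 4 reduces to 0 = -1, a contradiction. The system is inconsistent.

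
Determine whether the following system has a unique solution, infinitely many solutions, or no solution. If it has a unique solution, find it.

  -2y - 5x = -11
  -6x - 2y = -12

x = 1, y = 3

Row-reduce the augmented matrix:
R1 ← R1 / (-5).
R2 ← R2 + 6·R1.
R2 ← R2 / (2/5).
R1 ← R1 − 2/5·R2.
Reading off the reduced rows gives x = 1, y = 3.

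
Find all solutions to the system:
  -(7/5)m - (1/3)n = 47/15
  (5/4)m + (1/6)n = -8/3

m = -2, n = -1

Row-reduce the augmented matrix:
R1 ← R1 / (-7/5).
R2 ← R2 − 5/4·R1.
R2 ← R2 / (-11/84).
R1 ← R1 − 5/21·R2.
Reading off the reduced rows gives m = -2, n = -1.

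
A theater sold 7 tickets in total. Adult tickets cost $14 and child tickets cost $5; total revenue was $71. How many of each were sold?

adult tickets: 4, child tickets: 3

Let a = adult tickets, c = child tickets.
  a + c = 7
  14a + 5c = 71
Row-reduce the augmented matrix:
R2 ← R2 − 14·R1.
R2 ← R2 / (-9).
R1 ← R1 − 1·R2.
Reading off the reduced rows gives a = 4, c = 3.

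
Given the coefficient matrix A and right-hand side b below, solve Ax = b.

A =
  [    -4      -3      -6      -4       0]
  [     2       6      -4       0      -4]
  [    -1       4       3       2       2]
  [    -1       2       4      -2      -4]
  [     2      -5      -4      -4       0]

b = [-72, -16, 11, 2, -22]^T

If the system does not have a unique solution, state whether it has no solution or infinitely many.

Row-reduce the augmented matrix:
R1 ← R1 / (-4).
R2 ← R2 − 2·R1.
R3 ← R3 + 1·R1.
R4 ← R4 + 1·R1.
R5 ← R5 − 2·R1.
R2 ← R2 / (9/2).
R1 ← R1 − 3/4·R2.
R3 ← R3 − 19/4·R2.
R4 ← R4 − 11/4·R2.
R5 ← R5 + 13/2·R2.
R3 ← R3 / (107/9).
R1 ← R1 − 8/3·R3.
R2 ← R2 + 14/9·R3.
R4 ← R4 − 88/9·R3.
R5 ← R5 + 154/9·R3.
R4 ← R4 / (-426/107).
R1 ← R1 − 20/107·R4.
R2 ← R2 − 24/107·R4.
R3 ← R3 − 46/107·R4.
R5 ← R5 + 164/107·R4.
R5 ← R5 / (408/71).
R1 ← R1 + 74/71·R5.
R2 ← R2 + 32/71·R5.
R3 ← R3 + 14/71·R5.
R4 ← R4 − 119/71·R5.
Reading off the reduced rows gives x_1 = 6, x_2 = -2, x_3 = 5, x_4 = 6, x_5 = -1.

x_1 = 6, x_2 = -2, x_3 = 5, x_4 = 6, x_5 = -1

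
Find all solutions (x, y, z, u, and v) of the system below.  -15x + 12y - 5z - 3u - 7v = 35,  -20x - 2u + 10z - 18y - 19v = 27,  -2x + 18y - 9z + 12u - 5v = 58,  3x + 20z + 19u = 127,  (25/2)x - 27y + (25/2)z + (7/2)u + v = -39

Row-reduce:
R1 ← R1 / (-15).
R2 ← R2 + 20·R1.
R3 ← R3 + 2·R1.
R4 ← R4 − 3·R1.
R5 ← R5 − 25/2·R1.
R2 ← R2 / (-34).
R1 ← R1 + 4/5·R2.
R3 ← R3 − 82/5·R2.
R4 ← R4 − 12/5·R2.
R5 ← R5 + 17·R2.
R3 ← R3 / (-5/17).
R1 ← R1 + 1/17·R3.
R2 ← R2 + 25/51·R3.
R4 ← R4 − 343/17·R3.
R4 ← R4 / (23384/25).
R1 ← R1 + 63/25·R4.
R2 ← R2 + 67/3·R4.
R3 ← R3 + 1136/25·R4.
Rank is 4 with 5 unknowns, leaving v free.

infinitely many solutions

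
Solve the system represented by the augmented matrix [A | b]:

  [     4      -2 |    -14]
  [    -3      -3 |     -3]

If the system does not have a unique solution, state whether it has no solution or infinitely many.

Row-reduce the augmented matrix:
R1 ← R1 / (4).
R2 ← R2 + 3·R1.
R2 ← R2 / (-9/2).
R1 ← R1 + 1/2·R2.
Reading off the reduced rows gives x_1 = -2, x_2 = 3.

x_1 = -2, x_2 = 3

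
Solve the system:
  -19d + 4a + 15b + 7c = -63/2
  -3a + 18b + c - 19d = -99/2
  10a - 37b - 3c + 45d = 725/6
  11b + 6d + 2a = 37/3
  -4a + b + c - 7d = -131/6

Row-reduce the augmented matrix:
R1 ← R1 / (4).
R2 ← R2 + 3·R1.
R3 ← R3 − 10·R1.
R4 ← R4 − 2·R1.
R5 ← R5 + 4·R1.
R2 ← R2 / (117/4).
R1 ← R1 − 15/4·R2.
R3 ← R3 + 149/2·R2.
R4 ← R4 − 7/2·R2.
R5 ← R5 − 16·R2.
R3 ← R3 / (-536/117).
R1 ← R1 − 37/39·R3.
R2 ← R2 − 25/117·R3.
R4 ← R4 + 497/117·R3.
R5 ← R5 − 536/117·R3.
R4 ← R4 / (3279/268).
R1 ← R1 − 303/268·R4.
R2 ← R2 + 207/268·R4.
R3 ← R3 + 457/268·R4.
R5 reduces to 0 = 0, so the extra equation is consistent.
Reading off the reduced rows gives a = 2, b = -1/3, c = 1/2, d = 2.

a = 2, b = -1/3, c = 1/2, d = 2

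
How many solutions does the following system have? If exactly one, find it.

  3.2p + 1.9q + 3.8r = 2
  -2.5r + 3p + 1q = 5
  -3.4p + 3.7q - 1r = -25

Row-reduce the augmented matrix:
R1 ← R1 / (16/5).
R2 ← R2 − 3·R1.
R3 ← R3 + 17/5·R1.
R2 ← R2 / (-25/32).
R1 ← R1 − 19/32·R2.
R3 ← R3 − 183/32·R2.
R3 ← R3 / (-2067/50).
R1 ← R1 + 171/50·R3.
R2 ← R2 − 194/25·R3.
Reading off the reduced rows gives p = 3, q = -4, r = 0.

p = 3, q = -4, r = 0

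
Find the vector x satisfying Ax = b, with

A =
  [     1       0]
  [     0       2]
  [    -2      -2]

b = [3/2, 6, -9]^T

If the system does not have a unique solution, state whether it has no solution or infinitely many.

x_1 = 3/2, x_2 = 3

Row-reduce the augmented matrix:
R3 ← R3 + 2·R1.
R2 ← R2 / (2).
R3 ← R3 + 2·R2.
R3 reduces to 0 = 0, so the extra equation is consistent.
Reading off the reduced rows gives x_1 = 3/2, x_2 = 3.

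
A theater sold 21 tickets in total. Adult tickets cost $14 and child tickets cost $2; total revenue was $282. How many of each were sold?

adult tickets: 20, child tickets: 1

Let a = adult tickets, c = child tickets.
  a + c = 21
  14a + 2c = 282
From equation 1: a = 21 − c.
Substitute into equation 2 and solve: c = 1.
Then a = 20.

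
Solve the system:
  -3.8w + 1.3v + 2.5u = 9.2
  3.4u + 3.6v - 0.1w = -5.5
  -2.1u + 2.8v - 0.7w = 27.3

Row-reduce the augmented matrix:
R1 ← R1 / (5/2).
R2 ← R2 − 17/5·R1.
R3 ← R3 + 21/10·R1.
R2 ← R2 / (229/125).
R1 ← R1 − 13/25·R2.
R3 ← R3 − 973/250·R2.
R3 ← R3 / (-67137/4580).
R1 ← R1 + 1355/458·R3.
R2 ← R2 − 1267/458·R3.
Reading off the reduced rows gives u = -6, v = 4, w = -5.

u = -6, v = 4, w = -5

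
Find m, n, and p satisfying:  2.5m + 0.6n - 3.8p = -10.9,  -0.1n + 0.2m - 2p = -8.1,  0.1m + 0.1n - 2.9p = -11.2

m = 1, n = 3, p = 4

Row-reduce the augmented matrix:
R1 ← R1 / (5/2).
R2 ← R2 − 1/5·R1.
R3 ← R3 − 1/10·R1.
R2 ← R2 / (-37/250).
R1 ← R1 − 6/25·R2.
R3 ← R3 − 19/250·R2.
R3 ← R3 / (-1339/370).
R1 ← R1 + 158/37·R3.
R2 ← R2 − 424/37·R3.
Reading off the reduced rows gives m = 1, n = 3, p = 4.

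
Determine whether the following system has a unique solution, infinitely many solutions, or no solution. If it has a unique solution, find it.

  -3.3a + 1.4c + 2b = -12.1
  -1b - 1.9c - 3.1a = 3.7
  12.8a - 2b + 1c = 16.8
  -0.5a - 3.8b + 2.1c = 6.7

Row-reduce the augmented matrix:
R1 ← R1 / (-33/10).
R2 ← R2 + 31/10·R1.
R3 ← R3 − 64/5·R1.
R4 ← R4 + 1/2·R1.
R2 ← R2 / (-95/33).
R1 ← R1 + 20/33·R2.
R3 ← R3 − 190/33·R2.
R4 ← R4 + 677/165·R2.
Swap R3 and R4.
R3 ← R3 / (15367/2375).
R1 ← R1 − 24/95·R3.
R2 ← R2 − 1061/950·R3.
R4 reduces to 0 = 0, so the extra equation is consistent.
Reading off the reduced rows gives a = 1, b = -3, c = -2.

a = 1, b = -3, c = -2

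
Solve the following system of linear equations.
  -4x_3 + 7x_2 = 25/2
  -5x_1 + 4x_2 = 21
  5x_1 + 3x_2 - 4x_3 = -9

Row-reduce:
Swap R1 and R2.
R1 ← R1 / (-5).
R3 ← R3 − 5·R1.
R2 ← R2 / (7).
R1 ← R1 + 4/5·R2.
R3 ← R3 − 7·R2.
Row 3 reduces to 0 = -1/2, a contradiction. The system is inconsistent.

no solution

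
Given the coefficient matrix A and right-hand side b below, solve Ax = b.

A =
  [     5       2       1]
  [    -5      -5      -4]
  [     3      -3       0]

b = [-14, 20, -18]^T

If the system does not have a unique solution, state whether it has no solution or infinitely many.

x_1 = -3, x_2 = 3, x_3 = -5

Row-reduce the augmented matrix:
R1 ← R1 / (5).
R2 ← R2 + 5·R1.
R3 ← R3 − 3·R1.
R2 ← R2 / (-3).
R1 ← R1 − 2/5·R2.
R3 ← R3 + 21/5·R2.
R3 ← R3 / (18/5).
R1 ← R1 + 1/5·R3.
R2 ← R2 − 1·R3.
Reading off the reduced rows gives x_1 = -3, x_2 = 3, x_3 = -5.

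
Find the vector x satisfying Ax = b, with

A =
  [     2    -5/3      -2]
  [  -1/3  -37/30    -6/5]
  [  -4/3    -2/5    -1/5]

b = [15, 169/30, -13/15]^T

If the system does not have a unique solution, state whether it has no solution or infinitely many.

no solution

Row-reduce:
R1 ← R1 / (2).
R2 ← R2 + 1/3·R1.
R3 ← R3 + 4/3·R1.
R2 ← R2 / (-68/45).
R1 ← R1 + 5/6·R2.
R3 ← R3 + 68/45·R2.
Row 3 reduces to 0 = 1, a contradiction. The system is inconsistent.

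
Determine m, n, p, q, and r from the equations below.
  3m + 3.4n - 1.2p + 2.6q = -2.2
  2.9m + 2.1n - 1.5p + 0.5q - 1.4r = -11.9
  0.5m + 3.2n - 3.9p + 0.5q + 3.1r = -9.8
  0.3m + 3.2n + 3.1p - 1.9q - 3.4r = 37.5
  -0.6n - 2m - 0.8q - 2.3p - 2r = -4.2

m = -6, n = 6, p = 6, q = 1, r = -1

Row-reduce the augmented matrix:
R1 ← R1 / (3).
R2 ← R2 − 29/10·R1.
R3 ← R3 − 1/2·R1.
R4 ← R4 − 3/10·R1.
R5 ← R5 + 2·R1.
R2 ← R2 / (-89/75).
R1 ← R1 − 17/15·R2.
R3 ← R3 − 79/30·R2.
R4 ← R4 − 143/50·R2.
R5 ← R5 − 5/3·R2.
R3 ← R3 / (-7929/1780).
R1 ← R1 + 129/178·R3.
R2 ← R2 − 51/178·R3.
R4 ← R4 − 4273/1780·R3.
R5 ← R5 + 1592/445·R3.
R4 ← R4 / (-74407/7929).
R1 ← R1 + 899/2643·R4.
R2 ← R2 − 3736/2643·R4.
R3 ← R3 − 7834/7929·R4.
R5 ← R5 − 65029/39645·R4.
R5 ← R5 / (-19143381/3720350).
R1 ← R1 + 811267/744070·R5.
R2 ← R2 − 58929/372035·R5.
R3 ← R3 + 264923/372035·R5.
R4 ← R4 − 537411/744070·R5.
Reading off the reduced rows gives m = -6, n = 6, p = 6, q = 1, r = -1.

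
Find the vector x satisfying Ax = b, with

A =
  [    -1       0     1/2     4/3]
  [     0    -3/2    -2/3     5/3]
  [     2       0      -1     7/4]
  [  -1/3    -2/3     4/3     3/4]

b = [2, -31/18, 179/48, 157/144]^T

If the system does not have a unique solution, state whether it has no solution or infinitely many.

Row-reduce the augmented matrix:
R1 ← R1 / (-1).
R3 ← R3 − 2·R1.
R4 ← R4 + 1/3·R1.
R2 ← R2 / (-3/2).
R4 ← R4 + 2/3·R2.
Swap R3 and R4.
R3 ← R3 / (79/54).
R1 ← R1 + 1/2·R3.
R2 ← R2 − 4/9·R3.
R4 ← R4 / (53/12).
R1 ← R1 + 1405/948·R4.
R2 ← R2 + 232/237·R4.
R3 ← R3 + 47/158·R4.
Reading off the reduced rows gives x_1 = 1, x_2 = 5/2, x_3 = 4/3, x_4 = 7/4.

x_1 = 1, x_2 = 5/2, x_3 = 4/3, x_4 = 7/4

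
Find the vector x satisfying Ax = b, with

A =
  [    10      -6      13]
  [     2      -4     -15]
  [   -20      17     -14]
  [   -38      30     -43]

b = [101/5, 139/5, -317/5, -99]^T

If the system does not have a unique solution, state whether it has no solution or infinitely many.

Row-reduce the augmented matrix:
R1 ← R1 / (10).
R2 ← R2 − 2·R1.
R3 ← R3 + 20·R1.
R4 ← R4 + 38·R1.
R2 ← R2 / (-14/5).
R1 ← R1 + 3/5·R2.
R3 ← R3 − 5·R2.
R4 ← R4 − 36/5·R2.
R3 ← R3 / (-136/7).
R1 ← R1 − 71/14·R3.
R2 ← R2 − 44/7·R3.
R4 ← R4 + 272/7·R3.
R4 reduces to 0 = 0, so the extra equation is consistent.
Reading off the reduced rows gives x_1 = 2, x_2 = -11/5, x_3 = -1.

x_1 = 2, x_2 = -11/5, x_3 = -1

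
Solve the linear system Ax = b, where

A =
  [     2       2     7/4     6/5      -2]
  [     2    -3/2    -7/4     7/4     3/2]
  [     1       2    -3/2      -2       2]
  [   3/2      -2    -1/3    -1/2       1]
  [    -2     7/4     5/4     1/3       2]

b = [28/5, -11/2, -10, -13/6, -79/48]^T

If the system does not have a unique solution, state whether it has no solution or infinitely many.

Row-reduce the augmented matrix:
R1 ← R1 / (2).
R2 ← R2 − 2·R1.
R3 ← R3 − 1·R1.
R4 ← R4 − 3/2·R1.
R5 ← R5 + 2·R1.
R2 ← R2 / (-7/2).
R1 ← R1 − 1·R2.
R3 ← R3 − 1·R2.
R4 ← R4 + 7/2·R2.
R5 ← R5 − 15/4·R2.
R3 ← R3 / (-27/8).
R1 ← R1 + 1/8·R3.
R2 ← R2 − 1·R3.
R4 ← R4 − 89/48·R3.
R5 ← R5 + 3/4·R3.
R4 ← R4 / (-1037/315).
R1 ← R1 − 89/105·R4.
R2 ← R2 + 37/42·R4.
R3 ← R3 − 76/105·R4.
R5 ← R5 − 2239/840·R4.
R5 ← R5 / (858049/223992).
R1 ← R1 − 1495/9333·R5.
R2 ← R2 + 2525/18666·R5.
R3 ← R3 + 956/1037·R5.
R4 ← R4 + 3395/9333·R5.
Reading off the reduced rows gives x_1 = -1/2, x_2 = -3/4, x_3 = 2, x_4 = 1/2, x_5 = -2.

x_1 = -1/2, x_2 = -3/4, x_3 = 2, x_4 = 1/2, x_5 = -2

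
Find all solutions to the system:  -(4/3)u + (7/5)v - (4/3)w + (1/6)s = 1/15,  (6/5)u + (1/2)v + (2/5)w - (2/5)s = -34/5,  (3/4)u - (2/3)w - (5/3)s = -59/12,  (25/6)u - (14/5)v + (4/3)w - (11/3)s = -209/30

no solution

Row-reduce:
R1 ← R1 / (-4/3).
R2 ← R2 − 6/5·R1.
R3 ← R3 − 3/4·R1.
R4 ← R4 − 25/6·R1.
R2 ← R2 / (44/25).
R1 ← R1 + 21/20·R2.
R3 ← R3 − 63/80·R2.
R4 ← R4 − 63/40·R2.
R3 ← R3 / (-559/528).
R1 ← R1 − 23/44·R3.
R2 ← R2 + 5/11·R3.
R4 ← R4 + 559/264·R3.
Row 4 reduces to 0 = 3, a contradiction. The system is inconsistent.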